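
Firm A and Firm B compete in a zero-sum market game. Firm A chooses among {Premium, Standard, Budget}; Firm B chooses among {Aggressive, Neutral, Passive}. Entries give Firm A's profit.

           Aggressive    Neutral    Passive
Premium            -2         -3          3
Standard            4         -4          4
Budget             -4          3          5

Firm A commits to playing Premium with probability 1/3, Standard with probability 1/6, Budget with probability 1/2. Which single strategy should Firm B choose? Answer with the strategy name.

Aggressive

If Firm B plays Aggressive, Firm A's expected payoff is (1/3)·(-2) + (1/6)·4 + (1/2)·(-4) = -2.
If Firm B plays Neutral, Firm A's expected payoff is (1/3)·(-3) + (1/6)·(-4) + (1/2)·3 = -1/6.
If Firm B plays Passive, Firm A's expected payoff is (1/3)·3 + (1/6)·4 + (1/2)·5 = 25/6.
Firm B minimizes Firm A's payoff; the smallest is -2, so the best response is Aggressive.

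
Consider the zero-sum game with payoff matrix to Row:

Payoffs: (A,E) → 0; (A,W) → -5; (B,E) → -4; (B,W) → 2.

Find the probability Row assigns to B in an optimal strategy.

5/11

Row minima: A → -5, B → -4; maximin = -4.
Column maxima: E → 0, W → 2; minimax = 0.
-4 ≠ 0, so there is no saddle point; optimal play is mixed.
Let Row play A with probability p. Expected payoff against E: 0p + (-4)(1−p) = 4p − 4; against W: (-5)p + 2(1−p) = −7p + 2.
Setting these equal: 4p − 4 = −7p + 2 ⇒ 11p = 6 ⇒ p = 6/11, and the value is (4)·(6/11) − 4 = -20/11.
For Column: with q = P(E), equating A's and B's payoffs gives 5q − 5 = −6q + 2 ⇒ q = 7/11.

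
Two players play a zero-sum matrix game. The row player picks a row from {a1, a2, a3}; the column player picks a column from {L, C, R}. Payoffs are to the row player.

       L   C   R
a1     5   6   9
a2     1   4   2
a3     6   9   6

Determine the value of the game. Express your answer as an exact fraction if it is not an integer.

6

Row minima: a1 → 5, a2 → 1, a3 → 6; maximin = 6.
Column maxima: L → 6, C → 9, R → 9; minimax = 6.
Since maximin = minimax = 6, there is a saddle point and the value is 6.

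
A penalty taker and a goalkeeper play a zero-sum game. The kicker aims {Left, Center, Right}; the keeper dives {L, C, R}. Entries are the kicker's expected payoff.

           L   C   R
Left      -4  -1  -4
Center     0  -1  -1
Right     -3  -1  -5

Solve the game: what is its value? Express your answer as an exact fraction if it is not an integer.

Row minima: Left → -4, Center → -1, Right → -5; maximin = -1.
Column maxima: L → 0, C → -1, R → -1; minimax = -1.
Since maximin = minimax = -1, there is a saddle point and the value is -1.

-1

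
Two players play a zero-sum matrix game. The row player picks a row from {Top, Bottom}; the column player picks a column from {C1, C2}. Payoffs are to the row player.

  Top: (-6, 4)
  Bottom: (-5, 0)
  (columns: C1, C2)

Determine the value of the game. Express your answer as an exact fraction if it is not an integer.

-5

Row minima: Top → -6, Bottom → -5; maximin = -5.
Column maxima: C1 → -5, C2 → 4; minimax = -5.
Since maximin = minimax = -5, there is a saddle point and the value is -5.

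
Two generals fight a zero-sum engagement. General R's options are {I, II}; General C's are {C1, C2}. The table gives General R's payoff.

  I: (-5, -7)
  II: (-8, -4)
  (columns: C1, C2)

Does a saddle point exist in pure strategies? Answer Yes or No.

Row minima: I → -7, II → -8; maximin = -7.
Column maxima: C1 → -5, C2 → -4; minimax = -5.
-7 ≠ -5, so no pure-strategy equilibrium exists.

No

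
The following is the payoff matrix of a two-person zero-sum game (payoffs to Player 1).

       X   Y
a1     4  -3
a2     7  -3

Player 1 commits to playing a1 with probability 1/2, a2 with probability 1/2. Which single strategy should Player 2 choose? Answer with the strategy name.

If Player 2 plays X, Player 1's expected payoff is (1/2)·4 + (1/2)·7 = 11/2.
If Player 2 plays Y, Player 1's expected payoff is (1/2)·(-3) + (1/2)·(-3) = -3.
Player 2 minimizes Player 1's payoff; the smallest is -3, so the best response is Y.

Y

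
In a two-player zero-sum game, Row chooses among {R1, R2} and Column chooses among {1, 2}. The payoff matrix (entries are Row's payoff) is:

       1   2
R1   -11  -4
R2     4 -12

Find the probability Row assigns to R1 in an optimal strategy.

16/23

Row minima: R1 → -11, R2 → -12; maximin = -11.
Column maxima: 1 → 4, 2 → -4; minimax = -4.
-11 ≠ -4, so there is no saddle point; optimal play is mixed.
Let Row play R1 with probability p. Expected payoff against 1: (-11)p + 4(1−p) = −15p + 4; against 2: (-4)p + (-12)(1−p) = 8p − 12.
Setting these equal: −15p + 4 = 8p − 12 ⇒ −23p = -16 ⇒ p = 16/23, and the value is (-15)·(16/23) + 4 = -148/23.
For Column: with q = P(1), equating R1's and R2's payoffs gives −7q − 4 = 16q − 12 ⇒ q = 8/23.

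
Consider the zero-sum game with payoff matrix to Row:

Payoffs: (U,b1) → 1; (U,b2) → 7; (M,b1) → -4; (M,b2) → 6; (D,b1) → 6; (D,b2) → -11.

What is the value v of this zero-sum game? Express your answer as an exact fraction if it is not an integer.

53/23

Row minima: U → 1, M → -4, D → -11; maximin = 1.
Column maxima: b1 → 6, b2 → 7; minimax = 6.
1 ≠ 6, so there is no saddle point; optimal play is mixed.
M is strictly dominated by U, so Row never plays it.
On the remaining 2×2 (U, D vs b1, b2):
Let Row play U with probability p. Expected payoff against b1: 1p + 6(1−p) = −5p + 6; against b2: 7p + (-11)(1−p) = 18p − 11.
Setting these equal: −5p + 6 = 18p − 11 ⇒ −23p = -17 ⇒ p = 17/23, and the value is (-5)·(17/23) + 6 = 53/23.
For Column: with q = P(b1), equating U's and D's payoffs gives −6q + 7 = 17q − 11 ⇒ q = 18/23.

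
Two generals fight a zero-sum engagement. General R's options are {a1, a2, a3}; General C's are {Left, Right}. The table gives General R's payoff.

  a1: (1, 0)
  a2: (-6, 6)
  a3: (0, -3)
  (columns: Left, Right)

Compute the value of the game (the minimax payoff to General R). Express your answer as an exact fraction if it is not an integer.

Row minima: a1 → 0, a2 → -6, a3 → -3; maximin = 0.
Column maxima: Left → 1, Right → 6; minimax = 1.
0 ≠ 1, so there is no saddle point; optimal play is mixed.
a3 is strictly dominated by a1, so General R never plays it.
On the remaining 2×2 (a1, a2 vs Left, Right):
Let General R play a1 with probability p. Expected payoff against Left: 1p + (-6)(1−p) = 7p − 6; against Right: 0p + 6(1−p) = −6p + 6.
Setting these equal: 7p − 6 = −6p + 6 ⇒ 13p = 12 ⇒ p = 12/13, and the value is (7)·(12/13) − 6 = 6/13.
For General C: with q = P(Left), equating a1's and a2's payoffs gives q = −12q + 6 ⇒ q = 6/13.

6/13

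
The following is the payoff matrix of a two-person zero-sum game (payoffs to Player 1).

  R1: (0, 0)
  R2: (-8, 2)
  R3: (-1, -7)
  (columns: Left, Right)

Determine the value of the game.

0

Row minima: R1 → 0, R2 → -8, R3 → -7; maximin = 0.
Column maxima: Left → 0, Right → 2; minimax = 0.
Since maximin = minimax = 0, there is a saddle point and the value is 0.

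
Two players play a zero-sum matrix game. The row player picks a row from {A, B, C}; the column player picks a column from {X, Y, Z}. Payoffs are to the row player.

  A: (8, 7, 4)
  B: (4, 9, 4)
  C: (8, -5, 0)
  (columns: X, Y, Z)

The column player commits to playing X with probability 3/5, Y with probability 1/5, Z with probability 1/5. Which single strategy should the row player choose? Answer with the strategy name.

A

Expected payoff of A: (3/5)·8 + (1/5)·7 + (1/5)·4 = 7.
Expected payoff of B: (3/5)·4 + (1/5)·9 + (1/5)·4 = 5.
Expected payoff of C: (3/5)·8 + (1/5)·(-5) + (1/5)·0 = 19/5.
The largest is 7, so the row player's best response is A.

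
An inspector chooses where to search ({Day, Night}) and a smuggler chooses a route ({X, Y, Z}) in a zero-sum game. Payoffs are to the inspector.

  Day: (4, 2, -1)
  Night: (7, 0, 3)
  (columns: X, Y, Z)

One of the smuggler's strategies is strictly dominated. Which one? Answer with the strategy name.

X

Y holds the inspector's payoff strictly below X in every row: 2 < 4, 0 < 7.
So X is strictly dominated for the smuggler.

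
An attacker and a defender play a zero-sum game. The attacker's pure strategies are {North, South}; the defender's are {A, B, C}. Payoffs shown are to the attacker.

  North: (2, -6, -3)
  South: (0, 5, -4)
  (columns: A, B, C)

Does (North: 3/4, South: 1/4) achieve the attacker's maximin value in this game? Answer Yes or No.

Yes

Against A this mix gives (3/4)·2 + (1/4)·0 = 3/2.
Against B this mix gives (3/4)·(-6) + (1/4)·5 = -13/4.
Against C this mix gives (3/4)·(-3) + (1/4)·(-4) = -13/4.
All of the defender's active replies (B, C) yield -13/4, and no column does worse for the attacker. The mix makes the defender indifferent and guarantees -13/4, so it is optimal.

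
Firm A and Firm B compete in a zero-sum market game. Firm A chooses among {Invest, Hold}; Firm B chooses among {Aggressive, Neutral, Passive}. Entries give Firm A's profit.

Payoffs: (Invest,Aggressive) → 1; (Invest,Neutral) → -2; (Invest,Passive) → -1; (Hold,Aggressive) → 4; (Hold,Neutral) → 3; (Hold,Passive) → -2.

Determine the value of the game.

-7/6

Row minima: Invest → -2, Hold → -2; maximin = -2.
Column maxima: Aggressive → 4, Neutral → 3, Passive → -1; minimax = -1.
-2 ≠ -1, so there is no saddle point; optimal play is mixed.
Aggressive is strictly dominated by Neutral (it gives Firm A strictly more in every row), so Firm B never plays it.
On the remaining 2×2 (Invest, Hold vs Neutral, Passive):
Let Firm A play Invest with probability p. Expected payoff against Neutral: (-2)p + 3(1−p) = −5p + 3; against Passive: (-1)p + (-2)(1−p) = p − 2.
Setting these equal: −5p + 3 = p − 2 ⇒ −6p = -5 ⇒ p = 5/6, and the value is (-5)·(5/6) + 3 = -7/6.
For Firm B: with q = P(Neutral), equating Invest's and Hold's payoffs gives −q − 1 = 5q − 2 ⇒ q = 1/6.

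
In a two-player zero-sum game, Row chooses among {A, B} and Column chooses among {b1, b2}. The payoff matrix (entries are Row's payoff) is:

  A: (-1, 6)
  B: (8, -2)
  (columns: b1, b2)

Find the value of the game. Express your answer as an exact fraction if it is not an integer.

Row minima: A → -1, B → -2; maximin = -1.
Column maxima: b1 → 8, b2 → 6; minimax = 6.
-1 ≠ 6, so there is no saddle point; optimal play is mixed.
Let Row play A with probability p. Expected payoff against b1: (-1)p + 8(1−p) = −9p + 8; against b2: 6p + (-2)(1−p) = 8p − 2.
Setting these equal: −9p + 8 = 8p − 2 ⇒ −17p = -10 ⇒ p = 10/17, and the value is (-9)·(10/17) + 8 = 46/17.
For Column: with q = P(b1), equating A's and B's payoffs gives −7q + 6 = 10q − 2 ⇒ q = 8/17.

46/17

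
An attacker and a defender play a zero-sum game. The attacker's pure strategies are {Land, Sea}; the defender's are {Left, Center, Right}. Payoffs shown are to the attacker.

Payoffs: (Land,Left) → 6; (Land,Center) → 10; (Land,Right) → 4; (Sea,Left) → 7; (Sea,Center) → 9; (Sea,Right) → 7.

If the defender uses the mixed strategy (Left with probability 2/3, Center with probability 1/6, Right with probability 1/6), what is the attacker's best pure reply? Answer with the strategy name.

Expected payoff of Land: (2/3)·6 + (1/6)·10 + (1/6)·4 = 19/3.
Expected payoff of Sea: (2/3)·7 + (1/6)·9 + (1/6)·7 = 22/3.
The largest is 22/3, so the attacker's best response is Sea.

Sea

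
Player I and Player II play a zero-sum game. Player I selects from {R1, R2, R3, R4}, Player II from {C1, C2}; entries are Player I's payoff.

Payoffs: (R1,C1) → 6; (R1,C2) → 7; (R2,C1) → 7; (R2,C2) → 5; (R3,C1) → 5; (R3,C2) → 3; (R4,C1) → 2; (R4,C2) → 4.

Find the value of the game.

Row minima: R1 → 6, R2 → 5, R3 → 3, R4 → 2; maximin = 6.
Column maxima: C1 → 7, C2 → 7; minimax = 7.
6 ≠ 7, so there is no saddle point; optimal play is mixed.
R3 is strictly dominated by R1, so Player I never plays it.
R4 is strictly dominated by R1, so Player I never plays it.
On the remaining 2×2 (R1, R2 vs C1, C2):
Let Player I play R1 with probability p. Expected payoff against C1: 6p + 7(1−p) = −p + 7; against C2: 7p + 5(1−p) = 2p + 5.
Setting these equal: −p + 7 = 2p + 5 ⇒ −3p = -2 ⇒ p = 2/3, and the value is (-1)·(2/3) + 7 = 19/3.
For Player II: with q = P(C1), equating R1's and R2's payoffs gives −q + 7 = 2q + 5 ⇒ q = 2/3.

19/3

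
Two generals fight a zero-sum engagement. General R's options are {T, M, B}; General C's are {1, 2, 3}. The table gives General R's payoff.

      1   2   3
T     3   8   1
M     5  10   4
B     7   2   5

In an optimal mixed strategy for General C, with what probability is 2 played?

Row minima: T → 1, M → 4, B → 2; maximin = 4.
Column maxima: 1 → 7, 2 → 10, 3 → 5; minimax = 5.
4 ≠ 5, so there is no saddle point; optimal play is mixed.
T is strictly dominated by M, so General R never plays it.
1 is strictly dominated by 3 (it gives General R strictly more in every row), so General C never plays it.
On the remaining 2×2 (M, B vs 2, 3):
Let General R play M with probability p. Expected payoff against 2: 10p + 2(1−p) = 8p + 2; against 3: 4p + 5(1−p) = −p + 5.
Setting these equal: 8p + 2 = −p + 5 ⇒ 9p = 3 ⇒ p = 1/3, and the value is (8)·(1/3) + 2 = 14/3.
For General C: with q = P(2), equating M's and B's payoffs gives 6q + 4 = −3q + 5 ⇒ q = 1/9.

1/9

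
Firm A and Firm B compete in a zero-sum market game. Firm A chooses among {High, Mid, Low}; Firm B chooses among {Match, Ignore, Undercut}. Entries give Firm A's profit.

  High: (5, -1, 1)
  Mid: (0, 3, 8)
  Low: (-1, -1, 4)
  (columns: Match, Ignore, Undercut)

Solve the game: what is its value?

5/3

Row minima: High → -1, Mid → 0, Low → -1; maximin = 0.
Column maxima: Match → 5, Ignore → 3, Undercut → 8; minimax = 3.
0 ≠ 3, so there is no saddle point; optimal play is mixed.
Low is strictly dominated by Mid, so Firm A never plays it.
Undercut is strictly dominated by Ignore (it gives Firm A strictly more in every row), so Firm B never plays it.
On the remaining 2×2 (High, Mid vs Match, Ignore):
Let Firm A play High with probability p. Expected payoff against Match: 5p + 0(1−p) = 5p; against Ignore: (-1)p + 3(1−p) = −4p + 3.
Setting these equal: 5p = −4p + 3 ⇒ 9p = 3 ⇒ p = 1/3, and the value is (5)·(1/3) = 5/3.
For Firm B: with q = P(Match), equating High's and Mid's payoffs gives 6q − 1 = −3q + 3 ⇒ q = 4/9.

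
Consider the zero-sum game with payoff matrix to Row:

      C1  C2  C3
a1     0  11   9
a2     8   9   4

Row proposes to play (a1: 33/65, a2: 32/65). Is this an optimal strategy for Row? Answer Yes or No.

Against C1 this mix gives (33/65)·0 + (32/65)·8 = 256/65.
Against C2 this mix gives (33/65)·11 + (32/65)·9 = 651/65.
Against C3 this mix gives (33/65)·9 + (32/65)·4 = 85/13.
Column will play C1, holding Row to 256/65. Shifting weight toward the row that does better against C1 would raise this floor (the equalizing mix achieves 72/13 against both C1 and C3), so the proposed strategy is not optimal.

No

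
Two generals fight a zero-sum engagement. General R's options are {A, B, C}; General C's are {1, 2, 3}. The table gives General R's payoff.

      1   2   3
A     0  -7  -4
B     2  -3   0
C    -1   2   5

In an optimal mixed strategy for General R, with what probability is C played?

Row minima: A → -7, B → -3, C → -1; maximin = -1.
Column maxima: 1 → 2, 2 → 2, 3 → 5; minimax = 2.
-1 ≠ 2, so there is no saddle point; optimal play is mixed.
A is strictly dominated by B, so General R never plays it.
3 is strictly dominated by 2 (it gives General R strictly more in every row), so General C never plays it.
On the remaining 2×2 (B, C vs 1, 2):
Let General R play B with probability p. Expected payoff against 1: 2p + (-1)(1−p) = 3p − 1; against 2: (-3)p + 2(1−p) = −5p + 2.
Setting these equal: 3p − 1 = −5p + 2 ⇒ 8p = 3 ⇒ p = 3/8, and the value is (3)·(3/8) − 1 = 1/8.
For General C: with q = P(1), equating B's and C's payoffs gives 5q − 3 = −3q + 2 ⇒ q = 5/8.

5/8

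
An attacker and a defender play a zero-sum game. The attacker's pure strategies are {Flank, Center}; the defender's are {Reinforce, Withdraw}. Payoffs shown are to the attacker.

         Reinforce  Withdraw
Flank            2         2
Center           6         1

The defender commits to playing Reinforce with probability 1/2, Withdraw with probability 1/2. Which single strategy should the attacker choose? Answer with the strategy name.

Center

Expected payoff of Flank: (1/2)·2 + (1/2)·2 = 2.
Expected payoff of Center: (1/2)·6 + (1/2)·1 = 7/2.
The largest is 7/2, so the attacker's best response is Center.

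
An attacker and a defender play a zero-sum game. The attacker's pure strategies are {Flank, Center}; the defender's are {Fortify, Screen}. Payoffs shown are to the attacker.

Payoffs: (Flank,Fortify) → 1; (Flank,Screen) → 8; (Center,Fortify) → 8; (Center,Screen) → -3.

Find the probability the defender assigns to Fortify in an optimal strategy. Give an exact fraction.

11/18

Row minima: Flank → 1, Center → -3; maximin = 1.
Column maxima: Fortify → 8, Screen → 8; minimax = 8.
1 ≠ 8, so there is no saddle point; optimal play is mixed.
Let the attacker play Flank with probability p. Expected payoff against Fortify: 1p + 8(1−p) = −7p + 8; against Screen: 8p + (-3)(1−p) = 11p − 3.
Setting these equal: −7p + 8 = 11p − 3 ⇒ −18p = -11 ⇒ p = 11/18, and the value is (-7)·(11/18) + 8 = 67/18.
For the defender: with q = P(Fortify), equating Flank's and Center's payoffs gives −7q + 8 = 11q − 3 ⇒ q = 11/18.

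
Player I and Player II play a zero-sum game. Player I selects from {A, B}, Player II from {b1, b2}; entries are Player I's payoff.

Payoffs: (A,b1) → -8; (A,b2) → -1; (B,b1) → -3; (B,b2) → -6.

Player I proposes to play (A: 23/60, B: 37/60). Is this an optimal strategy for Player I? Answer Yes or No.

No

Against b1 this mix gives (23/60)·(-8) + (37/60)·(-3) = -59/12.
Against b2 this mix gives (23/60)·(-1) + (37/60)·(-6) = -49/12.
Player II will play b1, holding Player I to -59/12. Shifting weight toward the row that does better against b1 would raise this floor (the equalizing mix achieves -9/2 against both b1 and b2), so the proposed strategy is not optimal.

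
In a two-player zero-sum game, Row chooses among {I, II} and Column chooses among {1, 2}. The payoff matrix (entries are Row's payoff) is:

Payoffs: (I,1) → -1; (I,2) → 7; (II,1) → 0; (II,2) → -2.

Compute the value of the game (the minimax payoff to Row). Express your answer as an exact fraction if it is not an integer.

-1/5

Row minima: I → -1, II → -2; maximin = -1.
Column maxima: 1 → 0, 2 → 7; minimax = 0.
-1 ≠ 0, so there is no saddle point; optimal play is mixed.
Let Row play I with probability p. Expected payoff against 1: (-1)p + 0(1−p) = −p; against 2: 7p + (-2)(1−p) = 9p − 2.
Setting these equal: −p = 9p − 2 ⇒ −10p = -2 ⇒ p = 1/5, and the value is (-1)·(1/5) = -1/5.
For Column: with q = P(1), equating I's and II's payoffs gives −8q + 7 = 2q − 2 ⇒ q = 9/10.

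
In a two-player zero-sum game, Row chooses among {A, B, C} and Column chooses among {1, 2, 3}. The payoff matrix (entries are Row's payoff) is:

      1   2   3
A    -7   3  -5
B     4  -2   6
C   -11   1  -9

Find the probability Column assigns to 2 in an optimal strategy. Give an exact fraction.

11/16

Row minima: A → -7, B → -2, C → -11; maximin = -2.
Column maxima: 1 → 4, 2 → 3, 3 → 6; minimax = 3.
-2 ≠ 3, so there is no saddle point; optimal play is mixed.
C is strictly dominated by A, so Row never plays it.
3 is strictly dominated by 1 (it gives Row strictly more in every row), so Column never plays it.
On the remaining 2×2 (A, B vs 1, 2):
Let Row play A with probability p. Expected payoff against 1: (-7)p + 4(1−p) = −11p + 4; against 2: 3p + (-2)(1−p) = 5p − 2.
Setting these equal: −11p + 4 = 5p − 2 ⇒ −16p = -6 ⇒ p = 3/8, and the value is (-11)·(3/8) + 4 = -1/8.
For Column: with q = P(1), equating A's and B's payoffs gives −10q + 3 = 6q − 2 ⇒ q = 5/16.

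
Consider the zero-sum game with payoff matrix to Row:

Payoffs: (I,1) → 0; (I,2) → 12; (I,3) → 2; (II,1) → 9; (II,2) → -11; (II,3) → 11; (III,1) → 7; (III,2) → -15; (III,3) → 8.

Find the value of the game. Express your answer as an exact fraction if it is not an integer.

27/8

Row minima: I → 0, II → -11, III → -15; maximin = 0.
Column maxima: 1 → 9, 2 → 12, 3 → 11; minimax = 9.
0 ≠ 9, so there is no saddle point; optimal play is mixed.
III is strictly dominated by II, so Row never plays it.
3 is strictly dominated by 1 (it gives Row strictly more in every row), so Column never plays it.
On the remaining 2×2 (I, II vs 1, 2):
Let Row play I with probability p. Expected payoff against 1: 0p + 9(1−p) = −9p + 9; against 2: 12p + (-11)(1−p) = 23p − 11.
Setting these equal: −9p + 9 = 23p − 11 ⇒ −32p = -20 ⇒ p = 5/8, and the value is (-9)·(5/8) + 9 = 27/8.
For Column: with q = P(1), equating I's and II's payoffs gives −12q + 12 = 20q − 11 ⇒ q = 23/32.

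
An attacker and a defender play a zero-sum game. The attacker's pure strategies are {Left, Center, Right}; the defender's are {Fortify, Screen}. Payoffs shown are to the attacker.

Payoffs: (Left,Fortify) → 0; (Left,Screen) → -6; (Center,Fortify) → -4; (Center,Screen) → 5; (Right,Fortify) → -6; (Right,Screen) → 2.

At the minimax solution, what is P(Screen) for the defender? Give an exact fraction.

Row minima: Left → -6, Center → -4, Right → -6; maximin = -4.
Column maxima: Fortify → 0, Screen → 5; minimax = 0.
-4 ≠ 0, so there is no saddle point; optimal play is mixed.
Right is strictly dominated by Center, so the attacker never plays it.
On the remaining 2×2 (Left, Center vs Fortify, Screen):
Let the attacker play Left with probability p. Expected payoff against Fortify: 0p + (-4)(1−p) = 4p − 4; against Screen: (-6)p + 5(1−p) = −11p + 5.
Setting these equal: 4p − 4 = −11p + 5 ⇒ 15p = 9 ⇒ p = 3/5, and the value is (4)·(3/5) − 4 = -8/5.
For the defender: with q = P(Fortify), equating Left's and Center's payoffs gives 6q − 6 = −9q + 5 ⇒ q = 11/15.

4/15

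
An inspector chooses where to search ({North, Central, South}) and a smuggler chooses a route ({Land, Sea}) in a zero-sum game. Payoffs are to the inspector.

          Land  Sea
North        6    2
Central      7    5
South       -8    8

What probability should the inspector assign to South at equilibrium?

1/9

Row minima: North → 2, Central → 5, South → -8; maximin = 5.
Column maxima: Land → 7, Sea → 8; minimax = 7.
5 ≠ 7, so there is no saddle point; optimal play is mixed.
North is strictly dominated by Central, so the inspector never plays it.
On the remaining 2×2 (Central, South vs Land, Sea):
Let the inspector play Central with probability p. Expected payoff against Land: 7p + (-8)(1−p) = 15p − 8; against Sea: 5p + 8(1−p) = −3p + 8.
Setting these equal: 15p − 8 = −3p + 8 ⇒ 18p = 16 ⇒ p = 8/9, and the value is (15)·(8/9) − 8 = 16/3.
For the smuggler: with q = P(Land), equating Central's and South's payoffs gives 2q + 5 = −16q + 8 ⇒ q = 1/6.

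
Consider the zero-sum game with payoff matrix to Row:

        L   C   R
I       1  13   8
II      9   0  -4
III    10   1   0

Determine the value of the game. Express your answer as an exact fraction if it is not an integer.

80/17

Row minima: I → 1, II → -4, III → 0; maximin = 1.
Column maxima: L → 10, C → 13, R → 8; minimax = 8.
1 ≠ 8, so there is no saddle point; optimal play is mixed.
II is strictly dominated by III, so Row never plays it.
C is strictly dominated by R (it gives Row strictly more in every row), so Column never plays it.
On the remaining 2×2 (I, III vs L, R):
Let Row play I with probability p. Expected payoff against L: 1p + 10(1−p) = −9p + 10; against R: 8p + 0(1−p) = 8p.
Setting these equal: −9p + 10 = 8p ⇒ −17p = -10 ⇒ p = 10/17, and the value is (-9)·(10/17) + 10 = 80/17.
For Column: with q = P(L), equating I's and III's payoffs gives −7q + 8 = 10q ⇒ q = 8/17.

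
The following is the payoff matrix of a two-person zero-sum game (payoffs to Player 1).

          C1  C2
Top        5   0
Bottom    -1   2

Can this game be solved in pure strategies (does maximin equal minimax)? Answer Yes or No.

Row minima: Top → 0, Bottom → -1; maximin = 0.
Column maxima: C1 → 5, C2 → 2; minimax = 2.
0 ≠ 2, so no pure-strategy equilibrium exists.

No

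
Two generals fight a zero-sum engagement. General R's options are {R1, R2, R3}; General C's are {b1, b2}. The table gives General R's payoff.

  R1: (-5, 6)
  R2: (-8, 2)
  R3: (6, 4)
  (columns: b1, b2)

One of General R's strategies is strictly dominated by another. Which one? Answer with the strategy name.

R1 gives a strictly higher payoff than R2 against every column: -5 > -8, 6 > 2.
So R2 is strictly dominated and General R never plays it.

R2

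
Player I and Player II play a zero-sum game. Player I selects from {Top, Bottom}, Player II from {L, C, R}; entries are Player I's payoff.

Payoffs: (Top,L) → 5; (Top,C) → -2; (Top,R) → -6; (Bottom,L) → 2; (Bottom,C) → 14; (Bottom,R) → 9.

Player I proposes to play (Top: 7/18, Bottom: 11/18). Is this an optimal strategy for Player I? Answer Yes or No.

Yes

Against L this mix gives (7/18)·5 + (11/18)·2 = 19/6.
Against C this mix gives (7/18)·(-2) + (11/18)·14 = 70/9.
Against R this mix gives (7/18)·(-6) + (11/18)·9 = 19/6.
All of Player II's active replies (L, R) yield 19/6, and no column does worse for Player I. The mix makes Player II indifferent and guarantees 19/6, so it is optimal.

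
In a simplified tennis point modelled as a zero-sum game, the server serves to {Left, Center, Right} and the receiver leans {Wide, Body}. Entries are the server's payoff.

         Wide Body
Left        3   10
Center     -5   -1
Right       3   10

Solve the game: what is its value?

Row minima: Left → 3, Center → -5, Right → 3; maximin = 3.
Column maxima: Wide → 3, Body → 10; minimax = 3.
Since maximin = minimax = 3, there is a saddle point and the value is 3.

3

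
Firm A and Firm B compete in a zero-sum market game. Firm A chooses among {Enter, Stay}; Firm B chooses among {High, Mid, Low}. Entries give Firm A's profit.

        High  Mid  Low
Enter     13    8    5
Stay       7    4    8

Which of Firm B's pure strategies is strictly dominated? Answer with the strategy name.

High

Mid holds Firm A's payoff strictly below High in every row: 8 < 13, 4 < 7.
So High is strictly dominated for Firm B.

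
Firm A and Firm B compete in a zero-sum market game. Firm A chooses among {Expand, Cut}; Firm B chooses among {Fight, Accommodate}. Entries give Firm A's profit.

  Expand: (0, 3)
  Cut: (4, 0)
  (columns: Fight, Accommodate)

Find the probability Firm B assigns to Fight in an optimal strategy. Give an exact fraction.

3/7

Row minima: Expand → 0, Cut → 0; maximin = 0.
Column maxima: Fight → 4, Accommodate → 3; minimax = 3.
0 ≠ 3, so there is no saddle point; optimal play is mixed.
Let Firm A play Expand with probability p. Expected payoff against Fight: 0p + 4(1−p) = −4p + 4; against Accommodate: 3p + 0(1−p) = 3p.
Setting these equal: −4p + 4 = 3p ⇒ −7p = -4 ⇒ p = 4/7, and the value is (-4)·(4/7) + 4 = 12/7.
For Firm B: with q = P(Fight), equating Expand's and Cut's payoffs gives −3q + 3 = 4q ⇒ q = 3/7.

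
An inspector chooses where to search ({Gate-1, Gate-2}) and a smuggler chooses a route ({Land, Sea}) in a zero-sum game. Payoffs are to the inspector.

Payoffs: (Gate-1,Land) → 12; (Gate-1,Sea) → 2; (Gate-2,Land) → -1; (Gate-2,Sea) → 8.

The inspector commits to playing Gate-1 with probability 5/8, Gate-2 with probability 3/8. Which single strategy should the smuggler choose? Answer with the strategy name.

If the smuggler plays Land, the inspector's expected payoff is (5/8)·12 + (3/8)·(-1) = 57/8.
If the smuggler plays Sea, the inspector's expected payoff is (5/8)·2 + (3/8)·8 = 17/4.
The smuggler minimizes the inspector's payoff; the smallest is 17/4, so the best response is Sea.

Sea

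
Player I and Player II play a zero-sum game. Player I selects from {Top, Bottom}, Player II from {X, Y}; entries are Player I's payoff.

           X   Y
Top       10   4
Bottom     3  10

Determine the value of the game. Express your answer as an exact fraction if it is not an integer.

88/13

Row minima: Top → 4, Bottom → 3; maximin = 4.
Column maxima: X → 10, Y → 10; minimax = 10.
4 ≠ 10, so there is no saddle point; optimal play is mixed.
Let Player I play Top with probability p. Expected payoff against X: 10p + 3(1−p) = 7p + 3; against Y: 4p + 10(1−p) = −6p + 10.
Setting these equal: 7p + 3 = −6p + 10 ⇒ 13p = 7 ⇒ p = 7/13, and the value is (7)·(7/13) + 3 = 88/13.
For Player II: with q = P(X), equating Top's and Bottom's payoffs gives 6q + 4 = −7q + 10 ⇒ q = 6/13.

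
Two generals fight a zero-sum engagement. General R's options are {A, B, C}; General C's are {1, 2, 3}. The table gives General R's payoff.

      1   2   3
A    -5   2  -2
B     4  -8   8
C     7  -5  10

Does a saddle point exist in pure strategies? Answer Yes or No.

No

Row minima: A → -5, B → -8, C → -5; maximin = -5.
Column maxima: 1 → 7, 2 → 2, 3 → 10; minimax = 2.
-5 ≠ 2, so no pure-strategy equilibrium exists.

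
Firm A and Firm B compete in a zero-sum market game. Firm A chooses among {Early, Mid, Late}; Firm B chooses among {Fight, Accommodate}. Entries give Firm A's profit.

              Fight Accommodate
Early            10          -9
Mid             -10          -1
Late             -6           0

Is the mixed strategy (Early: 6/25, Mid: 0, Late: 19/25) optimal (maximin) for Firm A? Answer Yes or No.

Against Fight this mix gives (6/25)·10 + (19/25)·(-6) = -54/25.
Against Accommodate this mix gives (6/25)·(-9) + (19/25)·0 = -54/25.
All of Firm B's active replies (Fight, Accommodate) yield -54/25, and no column does worse for Firm A. The mix makes Firm B indifferent and guarantees -54/25, so it is optimal.

Yes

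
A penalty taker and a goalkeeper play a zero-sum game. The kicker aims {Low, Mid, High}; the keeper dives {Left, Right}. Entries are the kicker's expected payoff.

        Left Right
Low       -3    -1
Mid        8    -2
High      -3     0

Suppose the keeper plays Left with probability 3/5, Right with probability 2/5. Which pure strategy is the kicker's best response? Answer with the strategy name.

Mid

Expected payoff of Low: (3/5)·(-3) + (2/5)·(-1) = -11/5.
Expected payoff of Mid: (3/5)·8 + (2/5)·(-2) = 4.
Expected payoff of High: (3/5)·(-3) + (2/5)·0 = -9/5.
The largest is 4, so the kicker's best response is Mid.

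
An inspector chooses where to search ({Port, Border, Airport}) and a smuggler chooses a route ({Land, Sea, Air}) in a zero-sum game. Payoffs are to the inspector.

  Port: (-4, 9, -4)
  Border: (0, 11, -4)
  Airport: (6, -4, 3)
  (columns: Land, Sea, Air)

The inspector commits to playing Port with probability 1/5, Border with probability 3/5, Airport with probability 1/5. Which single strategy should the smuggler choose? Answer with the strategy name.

Air

If the smuggler plays Land, the inspector's expected payoff is (1/5)·(-4) + (3/5)·0 + (1/5)·6 = 2/5.
If the smuggler plays Sea, the inspector's expected payoff is (1/5)·9 + (3/5)·11 + (1/5)·(-4) = 38/5.
If the smuggler plays Air, the inspector's expected payoff is (1/5)·(-4) + (3/5)·(-4) + (1/5)·3 = -13/5.
The smuggler minimizes the inspector's payoff; the smallest is -13/5, so the best response is Air.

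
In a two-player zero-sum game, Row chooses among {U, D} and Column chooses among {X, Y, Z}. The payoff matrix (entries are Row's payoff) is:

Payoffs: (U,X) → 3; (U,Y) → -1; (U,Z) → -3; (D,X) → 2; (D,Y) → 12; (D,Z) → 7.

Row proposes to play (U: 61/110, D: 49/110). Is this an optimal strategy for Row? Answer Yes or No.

No

Against X this mix gives (61/110)·3 + (49/110)·2 = 281/110.
Against Y this mix gives (61/110)·(-1) + (49/110)·12 = 527/110.
Against Z this mix gives (61/110)·(-3) + (49/110)·7 = 16/11.
Column will play Z, holding Row to 16/11. Shifting weight toward the row that does better against Z would raise this floor (the equalizing mix achieves 27/11 against both Z and X), so the proposed strategy is not optimal.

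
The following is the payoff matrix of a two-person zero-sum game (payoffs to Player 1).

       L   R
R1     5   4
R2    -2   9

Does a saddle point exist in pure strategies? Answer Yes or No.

No

Row minima: R1 → 4, R2 → -2; maximin = 4.
Column maxima: L → 5, R → 9; minimax = 5.
4 ≠ 5, so no pure-strategy equilibrium exists.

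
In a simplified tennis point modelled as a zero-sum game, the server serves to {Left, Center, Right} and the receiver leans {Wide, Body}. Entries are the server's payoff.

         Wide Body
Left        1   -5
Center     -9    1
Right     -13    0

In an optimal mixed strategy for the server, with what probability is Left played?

5/8

Row minima: Left → -5, Center → -9, Right → -13; maximin = -5.
Column maxima: Wide → 1, Body → 1; minimax = 1.
-5 ≠ 1, so there is no saddle point; optimal play is mixed.
Right is strictly dominated by Center, so the server never plays it.
On the remaining 2×2 (Left, Center vs Wide, Body):
Let the server play Left with probability p. Expected payoff against Wide: 1p + (-9)(1−p) = 10p − 9; against Body: (-5)p + 1(1−p) = −6p + 1.
Setting these equal: 10p − 9 = −6p + 1 ⇒ 16p = 10 ⇒ p = 5/8, and the value is (10)·(5/8) − 9 = -11/4.
For the receiver: with q = P(Wide), equating Left's and Center's payoffs gives 6q − 5 = −10q + 1 ⇒ q = 3/8.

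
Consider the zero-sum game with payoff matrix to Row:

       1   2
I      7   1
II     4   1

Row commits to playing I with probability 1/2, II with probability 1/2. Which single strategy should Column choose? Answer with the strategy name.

If Column plays 1, Row's expected payoff is (1/2)·7 + (1/2)·4 = 11/2.
If Column plays 2, Row's expected payoff is (1/2)·1 + (1/2)·1 = 1.
Column minimizes Row's payoff; the smallest is 1, so the best response is 2.

2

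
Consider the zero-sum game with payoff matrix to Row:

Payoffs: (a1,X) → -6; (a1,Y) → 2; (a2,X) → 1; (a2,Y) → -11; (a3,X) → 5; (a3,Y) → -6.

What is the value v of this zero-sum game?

-26/19

Row minima: a1 → -6, a2 → -11, a3 → -6; maximin = -6.
Column maxima: X → 5, Y → 2; minimax = 2.
-6 ≠ 2, so there is no saddle point; optimal play is mixed.
a2 is strictly dominated by a3, so Row never plays it.
On the remaining 2×2 (a1, a3 vs X, Y):
Let Row play a1 with probability p. Expected payoff against X: (-6)p + 5(1−p) = −11p + 5; against Y: 2p + (-6)(1−p) = 8p − 6.
Setting these equal: −11p + 5 = 8p − 6 ⇒ −19p = -11 ⇒ p = 11/19, and the value is (-11)·(11/19) + 5 = -26/19.
For Column: with q = P(X), equating a1's and a3's payoffs gives −8q + 2 = 11q − 6 ⇒ q = 8/19.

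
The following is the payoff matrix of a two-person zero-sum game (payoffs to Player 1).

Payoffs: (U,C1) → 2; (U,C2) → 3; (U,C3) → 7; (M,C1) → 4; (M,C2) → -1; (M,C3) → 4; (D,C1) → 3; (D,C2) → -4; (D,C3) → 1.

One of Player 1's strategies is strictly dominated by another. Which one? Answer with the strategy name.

M gives a strictly higher payoff than D against every column: 4 > 3, -1 > -4, 4 > 1.
So D is strictly dominated and Player 1 never plays it.

D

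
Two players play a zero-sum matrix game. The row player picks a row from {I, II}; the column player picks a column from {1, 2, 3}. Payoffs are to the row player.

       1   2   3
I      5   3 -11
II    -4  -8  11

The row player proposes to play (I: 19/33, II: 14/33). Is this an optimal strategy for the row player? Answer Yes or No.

Against 1 this mix gives (19/33)·5 + (14/33)·(-4) = 13/11.
Against 2 this mix gives (19/33)·3 + (14/33)·(-8) = -5/3.
Against 3 this mix gives (19/33)·(-11) + (14/33)·11 = -5/3.
All of the column player's active replies (2, 3) yield -5/3, and no column does worse for the row player. The mix makes the column player indifferent and guarantees -5/3, so it is optimal.

Yes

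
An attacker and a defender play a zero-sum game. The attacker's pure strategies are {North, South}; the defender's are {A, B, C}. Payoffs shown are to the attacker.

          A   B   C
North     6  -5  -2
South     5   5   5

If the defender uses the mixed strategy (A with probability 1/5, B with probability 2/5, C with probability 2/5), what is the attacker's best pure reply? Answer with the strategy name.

South

Expected payoff of North: (1/5)·6 + (2/5)·(-5) + (2/5)·(-2) = -8/5.
Expected payoff of South: (1/5)·5 + (2/5)·5 + (2/5)·5 = 5.
The largest is 5, so the attacker's best response is South.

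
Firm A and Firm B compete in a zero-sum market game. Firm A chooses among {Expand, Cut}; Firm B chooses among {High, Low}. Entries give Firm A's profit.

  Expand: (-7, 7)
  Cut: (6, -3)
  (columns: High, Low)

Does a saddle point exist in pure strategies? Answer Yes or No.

No

Row minima: Expand → -7, Cut → -3; maximin = -3.
Column maxima: High → 6, Low → 7; minimax = 6.
-3 ≠ 6, so no pure-strategy equilibrium exists.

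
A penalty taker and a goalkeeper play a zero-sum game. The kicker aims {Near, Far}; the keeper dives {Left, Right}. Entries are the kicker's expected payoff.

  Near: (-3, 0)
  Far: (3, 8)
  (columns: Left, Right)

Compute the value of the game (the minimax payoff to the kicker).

3

Row minima: Near → -3, Far → 3; maximin = 3.
Column maxima: Left → 3, Right → 8; minimax = 3.
Since maximin = minimax = 3, there is a saddle point and the value is 3.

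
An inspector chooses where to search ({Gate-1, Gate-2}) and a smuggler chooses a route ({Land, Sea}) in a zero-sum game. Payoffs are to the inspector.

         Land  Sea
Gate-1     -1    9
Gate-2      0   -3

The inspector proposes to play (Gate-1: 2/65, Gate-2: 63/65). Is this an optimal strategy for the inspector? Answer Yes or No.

No

Against Land this mix gives (2/65)·(-1) + (63/65)·0 = -2/65.
Against Sea this mix gives (2/65)·9 + (63/65)·(-3) = -171/65.
The smuggler will play Sea, holding the inspector to -171/65. Shifting weight toward the row that does better against Sea would raise this floor (the equalizing mix achieves -3/13 against both Sea and Land), so the proposed strategy is not optimal.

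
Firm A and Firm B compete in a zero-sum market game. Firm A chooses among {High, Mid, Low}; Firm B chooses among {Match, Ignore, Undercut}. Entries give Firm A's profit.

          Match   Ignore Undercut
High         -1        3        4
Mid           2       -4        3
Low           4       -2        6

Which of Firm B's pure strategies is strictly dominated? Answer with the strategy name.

Undercut

Match holds Firm A's payoff strictly below Undercut in every row: -1 < 4, 2 < 3, 4 < 6.
So Undercut is strictly dominated for Firm B.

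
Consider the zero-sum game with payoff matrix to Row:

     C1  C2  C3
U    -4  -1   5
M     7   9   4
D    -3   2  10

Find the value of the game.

Row minima: U → -4, M → 4, D → -3; maximin = 4.
Column maxima: C1 → 7, C2 → 9, C3 → 10; minimax = 7.
4 ≠ 7, so there is no saddle point; optimal play is mixed.
U is strictly dominated by D, so Row never plays it.
C2 is strictly dominated by C1 (it gives Row strictly more in every row), so Column never plays it.
On the remaining 2×2 (M, D vs C1, C3):
Let Row play M with probability p. Expected payoff against C1: 7p + (-3)(1−p) = 10p − 3; against C3: 4p + 10(1−p) = −6p + 10.
Setting these equal: 10p − 3 = −6p + 10 ⇒ 16p = 13 ⇒ p = 13/16, and the value is (10)·(13/16) − 3 = 41/8.
For Column: with q = P(C1), equating M's and D's payoffs gives 3q + 4 = −13q + 10 ⇒ q = 3/8.

41/8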